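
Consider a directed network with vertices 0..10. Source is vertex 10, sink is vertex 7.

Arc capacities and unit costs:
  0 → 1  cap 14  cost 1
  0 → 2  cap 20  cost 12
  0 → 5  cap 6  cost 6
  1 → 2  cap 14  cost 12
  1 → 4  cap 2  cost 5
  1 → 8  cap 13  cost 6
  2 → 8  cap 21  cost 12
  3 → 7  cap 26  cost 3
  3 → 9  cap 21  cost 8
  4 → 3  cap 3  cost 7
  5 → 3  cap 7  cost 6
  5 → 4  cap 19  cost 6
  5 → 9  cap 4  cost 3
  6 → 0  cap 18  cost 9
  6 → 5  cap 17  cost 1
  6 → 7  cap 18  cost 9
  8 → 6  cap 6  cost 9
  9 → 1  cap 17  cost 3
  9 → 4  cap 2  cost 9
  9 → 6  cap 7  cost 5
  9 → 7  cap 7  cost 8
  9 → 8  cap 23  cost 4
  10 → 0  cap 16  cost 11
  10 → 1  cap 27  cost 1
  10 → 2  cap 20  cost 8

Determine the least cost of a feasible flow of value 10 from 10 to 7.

Minimum cost for 10 units: 234

shortest-cost path #1: 10→1→4→3→7 push 2 @ unit cost 16 (adds 32)
shortest-cost path #2: 10→1→8→6→7 push 6 @ unit cost 25 (adds 150)
shortest-cost path #3: 10→0→5→3→7 push 2 @ unit cost 26 (adds 52)
total cost = 234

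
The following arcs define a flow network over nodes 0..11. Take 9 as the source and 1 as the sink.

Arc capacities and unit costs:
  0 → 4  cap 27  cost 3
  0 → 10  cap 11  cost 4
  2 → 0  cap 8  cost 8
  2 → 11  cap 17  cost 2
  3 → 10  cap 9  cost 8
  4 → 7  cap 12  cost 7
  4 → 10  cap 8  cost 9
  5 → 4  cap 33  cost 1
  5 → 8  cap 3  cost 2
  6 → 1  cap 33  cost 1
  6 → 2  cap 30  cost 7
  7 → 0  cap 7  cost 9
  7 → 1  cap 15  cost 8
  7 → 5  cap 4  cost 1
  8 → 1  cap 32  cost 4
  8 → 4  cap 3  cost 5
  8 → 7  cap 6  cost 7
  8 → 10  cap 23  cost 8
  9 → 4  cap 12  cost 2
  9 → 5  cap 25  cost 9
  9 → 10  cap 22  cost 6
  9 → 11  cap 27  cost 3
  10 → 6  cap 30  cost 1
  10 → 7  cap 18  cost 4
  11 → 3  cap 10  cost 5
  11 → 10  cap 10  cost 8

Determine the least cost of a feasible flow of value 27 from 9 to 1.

Minimum cost for 27 units: 241

shortest-cost path #1: 9→10→6→1 push 22 @ unit cost 8 (adds 176)
shortest-cost path #2: 9→11→10→6→1 push 5 @ unit cost 13 (adds 65)
total cost = 241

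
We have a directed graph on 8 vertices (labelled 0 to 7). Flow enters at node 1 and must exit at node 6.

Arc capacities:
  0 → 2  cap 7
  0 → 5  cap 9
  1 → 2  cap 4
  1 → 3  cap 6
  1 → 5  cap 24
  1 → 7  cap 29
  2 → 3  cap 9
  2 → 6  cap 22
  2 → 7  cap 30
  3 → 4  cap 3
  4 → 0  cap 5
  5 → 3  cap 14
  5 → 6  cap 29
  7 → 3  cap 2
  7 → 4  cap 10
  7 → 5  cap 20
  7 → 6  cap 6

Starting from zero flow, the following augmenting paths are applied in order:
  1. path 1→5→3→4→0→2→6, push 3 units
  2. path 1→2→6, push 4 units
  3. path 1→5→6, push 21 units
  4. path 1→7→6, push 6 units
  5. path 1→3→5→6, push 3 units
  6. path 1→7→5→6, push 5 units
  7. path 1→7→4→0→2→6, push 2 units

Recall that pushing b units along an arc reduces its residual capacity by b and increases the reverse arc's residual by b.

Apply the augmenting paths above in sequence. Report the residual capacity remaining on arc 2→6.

Residual capacity of (2,6): 13

after path 1 (1→5→3→4→0→2→6, push 3): res(2,6)=19
after path 2 (1→2→6, push 4): res(2,6)=15
after path 3 (1→5→6, push 21): res(2,6)=15
after path 4 (1→7→6, push 6): res(2,6)=15
after path 5 (1→3→5→6, push 3): res(2,6)=15
after path 6 (1→7→5→6, push 5): res(2,6)=15
after path 7 (1→7→4→0→2→6, push 2): res(2,6)=13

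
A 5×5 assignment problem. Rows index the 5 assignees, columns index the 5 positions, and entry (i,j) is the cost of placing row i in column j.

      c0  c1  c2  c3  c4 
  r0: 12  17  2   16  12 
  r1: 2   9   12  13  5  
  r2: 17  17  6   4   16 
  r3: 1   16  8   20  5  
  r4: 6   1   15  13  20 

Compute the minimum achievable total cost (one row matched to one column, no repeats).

optimal assignment: row0→col2 (cost 2), row1→col4 (cost 5), row2→col3 (cost 4), row3→col0 (cost 1), row4→col1 (cost 1)
total = 2 + 5 + 4 + 1 + 1 = 13

Minimum assignment cost: 13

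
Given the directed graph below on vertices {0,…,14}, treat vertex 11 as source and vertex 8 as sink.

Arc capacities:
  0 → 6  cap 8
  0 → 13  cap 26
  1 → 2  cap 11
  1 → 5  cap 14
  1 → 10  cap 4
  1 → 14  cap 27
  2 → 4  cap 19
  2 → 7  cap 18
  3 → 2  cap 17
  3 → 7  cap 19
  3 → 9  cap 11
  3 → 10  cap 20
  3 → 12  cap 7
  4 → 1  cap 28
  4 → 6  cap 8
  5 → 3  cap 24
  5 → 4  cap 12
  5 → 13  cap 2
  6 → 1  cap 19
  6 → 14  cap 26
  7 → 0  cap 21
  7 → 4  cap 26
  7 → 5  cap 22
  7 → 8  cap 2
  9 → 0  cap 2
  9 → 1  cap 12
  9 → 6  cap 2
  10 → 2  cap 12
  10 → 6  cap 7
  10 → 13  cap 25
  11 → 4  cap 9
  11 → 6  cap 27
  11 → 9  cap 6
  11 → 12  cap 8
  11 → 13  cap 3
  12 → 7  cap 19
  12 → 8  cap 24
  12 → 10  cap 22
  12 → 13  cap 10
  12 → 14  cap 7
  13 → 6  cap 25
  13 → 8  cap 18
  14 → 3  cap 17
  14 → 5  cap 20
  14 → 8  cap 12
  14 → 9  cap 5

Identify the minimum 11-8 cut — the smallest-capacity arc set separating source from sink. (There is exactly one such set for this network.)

Min-cut arcs: {(3,12), (7,8), (11,12), (13,8), (14,8)} (total capacity 47)

augment #1: 11→12→8 push 8
augment #2: 11→13→8 push 3
augment #3: 11→6→14→8 push 12
augment #4: 11→9→0→13→8 push 2
augment #5: 11→4→1→2→7→8 push 2
augment #6: 11→4→1→5→13→8 push 2
augment #7: 11→4→1→10→13→8 push 4
augment #8: 11→6→14→3→12→8 push 7
augment #9: 11→6→14→3→10→13→8 push 7
max flow = 47; residual-reachable set from 11 gives S-side
cut edges (S→T): {(3,12), (7,8), (11,12), (13,8), (14,8)} total cap 47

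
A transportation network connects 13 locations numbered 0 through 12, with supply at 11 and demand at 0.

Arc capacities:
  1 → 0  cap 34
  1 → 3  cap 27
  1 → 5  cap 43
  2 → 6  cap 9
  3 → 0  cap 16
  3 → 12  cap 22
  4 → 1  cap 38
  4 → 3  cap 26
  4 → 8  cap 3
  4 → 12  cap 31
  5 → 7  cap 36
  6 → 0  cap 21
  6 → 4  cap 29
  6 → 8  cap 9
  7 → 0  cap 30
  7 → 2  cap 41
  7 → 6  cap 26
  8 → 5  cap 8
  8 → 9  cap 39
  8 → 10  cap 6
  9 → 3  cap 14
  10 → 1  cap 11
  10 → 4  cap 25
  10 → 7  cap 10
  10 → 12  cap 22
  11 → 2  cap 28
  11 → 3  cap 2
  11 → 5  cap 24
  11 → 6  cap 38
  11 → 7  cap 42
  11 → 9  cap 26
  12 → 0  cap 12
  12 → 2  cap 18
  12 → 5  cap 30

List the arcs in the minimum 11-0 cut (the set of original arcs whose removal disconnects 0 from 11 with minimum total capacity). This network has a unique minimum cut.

augment #1: 11→3→0 push 2
augment #2: 11→6→0 push 21
augment #3: 11→7→0 push 30
augment #4: 11→9→3→0 push 14
augment #5: 11→6→4→1→0 push 17
augment #6: 11→2→6→4→1→0 push 9
augment #7: 11→7→6→4→1→0 push 3
augment #8: 11→7→6→8→10→1→0 push 5
augment #9: 11→7→6→8→10→12→0 push 1
max flow = 102; residual-reachable set from 11 gives S-side
cut edges (S→T): {(6,0), (6,4), (7,0), (8,10), (9,3), (11,3)} total cap 102

Min-cut arcs: {(6,0), (6,4), (7,0), (8,10), (9,3), (11,3)} (total capacity 102)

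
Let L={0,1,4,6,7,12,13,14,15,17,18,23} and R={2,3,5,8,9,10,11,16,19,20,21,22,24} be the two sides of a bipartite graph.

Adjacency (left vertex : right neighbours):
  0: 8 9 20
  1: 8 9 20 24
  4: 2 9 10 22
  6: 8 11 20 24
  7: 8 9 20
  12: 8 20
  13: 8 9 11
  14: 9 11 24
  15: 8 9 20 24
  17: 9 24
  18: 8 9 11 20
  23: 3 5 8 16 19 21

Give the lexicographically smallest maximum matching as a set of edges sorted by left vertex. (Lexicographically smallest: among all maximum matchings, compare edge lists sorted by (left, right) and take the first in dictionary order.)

Lex-smallest maximum matching: {(0,8), (1,9), (4,2), (6,11), (7,20), (14,24), (23,3)}

|M| = 7 (so the lex-smallest maximum matching has 7 edges)
process left vertices in ascending order; for each, take the smallest-labelled available neighbour that still permits 7 edges overall, or leave it unmatched if none does
lex-smallest matching: {0-8, 1-9, 4-2, 6-11, 7-20, 14-24, 23-3}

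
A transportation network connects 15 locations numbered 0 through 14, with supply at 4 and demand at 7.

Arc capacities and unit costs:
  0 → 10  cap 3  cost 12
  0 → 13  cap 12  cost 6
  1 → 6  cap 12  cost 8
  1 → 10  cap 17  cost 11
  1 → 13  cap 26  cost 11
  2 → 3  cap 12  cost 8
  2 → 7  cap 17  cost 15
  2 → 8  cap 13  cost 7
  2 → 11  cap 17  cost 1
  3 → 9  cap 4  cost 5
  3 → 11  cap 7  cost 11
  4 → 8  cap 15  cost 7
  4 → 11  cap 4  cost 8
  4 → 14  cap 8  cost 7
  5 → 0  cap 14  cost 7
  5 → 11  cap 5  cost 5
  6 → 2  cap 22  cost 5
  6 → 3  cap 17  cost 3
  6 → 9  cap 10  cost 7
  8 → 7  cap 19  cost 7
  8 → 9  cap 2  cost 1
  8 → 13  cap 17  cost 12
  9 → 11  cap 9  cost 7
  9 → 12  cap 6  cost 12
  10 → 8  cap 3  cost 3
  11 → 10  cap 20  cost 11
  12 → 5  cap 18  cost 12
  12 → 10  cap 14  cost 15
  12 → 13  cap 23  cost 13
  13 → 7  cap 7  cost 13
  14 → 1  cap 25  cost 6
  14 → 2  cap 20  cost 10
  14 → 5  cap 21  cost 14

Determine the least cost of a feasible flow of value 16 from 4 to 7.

Minimum cost for 16 units: 239

shortest-cost path #1: 4→8→7 push 15 @ unit cost 14 (adds 210)
shortest-cost path #2: 4→11→10→8→7 push 1 @ unit cost 29 (adds 29)
total cost = 239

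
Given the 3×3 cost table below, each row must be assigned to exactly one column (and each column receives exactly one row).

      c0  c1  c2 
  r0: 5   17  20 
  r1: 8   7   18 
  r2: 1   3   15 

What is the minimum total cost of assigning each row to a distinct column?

optimal assignment: row0→col0 (cost 5), row1→col2 (cost 18), row2→col1 (cost 3)
total = 5 + 18 + 3 = 26

Minimum assignment cost: 26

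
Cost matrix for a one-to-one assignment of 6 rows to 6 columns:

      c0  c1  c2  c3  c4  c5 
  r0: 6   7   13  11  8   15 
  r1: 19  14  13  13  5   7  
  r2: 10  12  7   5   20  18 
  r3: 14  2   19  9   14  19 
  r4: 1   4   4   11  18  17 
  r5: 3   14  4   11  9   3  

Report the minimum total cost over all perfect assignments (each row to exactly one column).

optimal assignment: row0→col0 (cost 6), row1→col4 (cost 5), row2→col3 (cost 5), row3→col1 (cost 2), row4→col2 (cost 4), row5→col5 (cost 3)
total = 6 + 5 + 5 + 2 + 4 + 3 = 25

Minimum assignment cost: 25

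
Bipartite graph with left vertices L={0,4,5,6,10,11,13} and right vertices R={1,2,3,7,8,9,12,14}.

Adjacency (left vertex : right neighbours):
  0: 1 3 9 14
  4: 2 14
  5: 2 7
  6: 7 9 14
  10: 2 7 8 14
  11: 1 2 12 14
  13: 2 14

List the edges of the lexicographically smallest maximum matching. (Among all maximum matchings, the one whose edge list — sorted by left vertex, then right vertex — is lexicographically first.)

Lex-smallest maximum matching: {(0,1), (4,2), (5,7), (6,9), (10,8), (11,12), (13,14)}

|M| = 7 (so the lex-smallest maximum matching has 7 edges)
process left vertices in ascending order; for each, take the smallest-labelled available neighbour that still permits 7 edges overall, or leave it unmatched if none does
lex-smallest matching: {0-1, 4-2, 5-7, 6-9, 10-8, 11-12, 13-14}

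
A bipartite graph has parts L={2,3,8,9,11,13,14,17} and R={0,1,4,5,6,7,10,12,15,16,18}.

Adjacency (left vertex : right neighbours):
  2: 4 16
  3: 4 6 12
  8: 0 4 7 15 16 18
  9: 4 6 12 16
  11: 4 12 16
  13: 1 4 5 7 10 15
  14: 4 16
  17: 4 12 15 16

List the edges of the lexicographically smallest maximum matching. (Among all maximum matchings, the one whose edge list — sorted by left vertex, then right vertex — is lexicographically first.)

Lex-smallest maximum matching: {(2,4), (3,6), (8,0), (9,12), (11,16), (13,1), (17,15)}

|M| = 7 (so the lex-smallest maximum matching has 7 edges)
process left vertices in ascending order; for each, take the smallest-labelled available neighbour that still permits 7 edges overall, or leave it unmatched if none does
lex-smallest matching: {2-4, 3-6, 8-0, 9-12, 11-16, 13-1, 17-15}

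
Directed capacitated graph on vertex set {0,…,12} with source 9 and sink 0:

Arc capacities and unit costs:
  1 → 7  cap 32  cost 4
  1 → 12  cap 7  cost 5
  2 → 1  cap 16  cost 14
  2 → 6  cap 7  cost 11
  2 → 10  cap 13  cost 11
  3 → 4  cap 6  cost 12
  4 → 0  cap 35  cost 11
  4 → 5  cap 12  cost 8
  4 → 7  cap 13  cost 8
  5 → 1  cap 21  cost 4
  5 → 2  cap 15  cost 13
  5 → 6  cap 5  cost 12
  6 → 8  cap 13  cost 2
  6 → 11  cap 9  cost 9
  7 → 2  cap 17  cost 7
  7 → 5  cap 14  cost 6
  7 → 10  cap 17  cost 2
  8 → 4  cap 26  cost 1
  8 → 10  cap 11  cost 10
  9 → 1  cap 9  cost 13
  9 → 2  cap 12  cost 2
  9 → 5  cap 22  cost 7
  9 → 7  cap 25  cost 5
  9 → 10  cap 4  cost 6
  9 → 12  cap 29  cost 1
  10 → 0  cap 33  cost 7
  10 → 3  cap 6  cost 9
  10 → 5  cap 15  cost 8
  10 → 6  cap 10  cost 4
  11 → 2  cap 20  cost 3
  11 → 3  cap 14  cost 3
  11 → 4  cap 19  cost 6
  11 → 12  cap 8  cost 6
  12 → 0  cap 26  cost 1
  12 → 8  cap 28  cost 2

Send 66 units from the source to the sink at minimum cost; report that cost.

shortest-cost path #1: 9→12→0 push 26 @ unit cost 2 (adds 52)
shortest-cost path #2: 9→10→0 push 4 @ unit cost 13 (adds 52)
shortest-cost path #3: 9→7→10→0 push 17 @ unit cost 14 (adds 238)
shortest-cost path #4: 9→12→8→4→0 push 3 @ unit cost 15 (adds 45)
shortest-cost path #5: 9→2→10→0 push 12 @ unit cost 20 (adds 240)
shortest-cost path #6: 9→5→1→12→8→4→0 push 4 @ unit cost 30 (adds 120)
total cost = 747

Minimum cost for 66 units: 747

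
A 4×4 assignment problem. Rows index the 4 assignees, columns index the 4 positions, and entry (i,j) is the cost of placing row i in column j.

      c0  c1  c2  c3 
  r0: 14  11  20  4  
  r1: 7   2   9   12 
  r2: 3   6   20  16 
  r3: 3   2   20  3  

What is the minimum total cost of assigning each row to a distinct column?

Minimum assignment cost: 18

optimal assignment: row0→col3 (cost 4), row1→col2 (cost 9), row2→col0 (cost 3), row3→col1 (cost 2)
total = 4 + 9 + 3 + 2 = 18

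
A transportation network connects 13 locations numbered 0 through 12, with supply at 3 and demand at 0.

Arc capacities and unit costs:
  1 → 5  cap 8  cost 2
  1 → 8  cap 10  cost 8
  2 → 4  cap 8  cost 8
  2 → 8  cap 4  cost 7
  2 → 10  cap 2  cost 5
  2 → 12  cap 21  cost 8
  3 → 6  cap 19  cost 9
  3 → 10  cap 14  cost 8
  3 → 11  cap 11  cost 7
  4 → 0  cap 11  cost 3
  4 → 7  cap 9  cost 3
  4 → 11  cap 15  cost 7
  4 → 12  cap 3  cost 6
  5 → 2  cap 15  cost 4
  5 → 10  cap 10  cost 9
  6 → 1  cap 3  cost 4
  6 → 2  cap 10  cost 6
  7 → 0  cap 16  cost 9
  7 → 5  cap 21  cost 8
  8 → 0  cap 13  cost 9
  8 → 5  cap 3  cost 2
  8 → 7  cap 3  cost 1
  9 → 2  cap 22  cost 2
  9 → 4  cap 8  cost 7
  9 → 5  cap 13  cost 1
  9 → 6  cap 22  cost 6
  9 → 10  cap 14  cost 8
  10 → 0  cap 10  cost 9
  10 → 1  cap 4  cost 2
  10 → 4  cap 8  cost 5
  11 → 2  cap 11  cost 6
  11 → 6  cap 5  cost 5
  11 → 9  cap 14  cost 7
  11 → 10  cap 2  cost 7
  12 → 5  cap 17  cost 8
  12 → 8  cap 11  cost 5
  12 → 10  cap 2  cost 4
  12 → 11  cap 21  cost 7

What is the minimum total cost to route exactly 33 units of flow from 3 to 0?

shortest-cost path #1: 3→10→4→0 push 8 @ unit cost 16 (adds 128)
shortest-cost path #2: 3→10→0 push 6 @ unit cost 17 (adds 102)
shortest-cost path #3: 3→11→10→0 push 2 @ unit cost 23 (adds 46)
shortest-cost path #4: 3→11→2→4→0 push 3 @ unit cost 24 (adds 72)
shortest-cost path #5: 3→11→2→4→10→0 push 2 @ unit cost 25 (adds 50)
shortest-cost path #6: 3→11→2→8→0 push 4 @ unit cost 29 (adds 116)
shortest-cost path #7: 3→6→1→8→0 push 3 @ unit cost 30 (adds 90)
shortest-cost path #8: 3→6→2→4→7→0 push 3 @ unit cost 35 (adds 105)
shortest-cost path #9: 3→6→2→11→9→4→7→0 push 2 @ unit cost 35 (adds 70)
total cost = 779

Minimum cost for 33 units: 779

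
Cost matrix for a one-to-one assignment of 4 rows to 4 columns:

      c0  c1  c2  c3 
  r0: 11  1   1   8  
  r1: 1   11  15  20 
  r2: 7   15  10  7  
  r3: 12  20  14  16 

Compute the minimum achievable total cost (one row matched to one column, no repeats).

optimal assignment: row0→col1 (cost 1), row1→col0 (cost 1), row2→col3 (cost 7), row3→col2 (cost 14)
total = 1 + 1 + 7 + 14 = 23

Minimum assignment cost: 23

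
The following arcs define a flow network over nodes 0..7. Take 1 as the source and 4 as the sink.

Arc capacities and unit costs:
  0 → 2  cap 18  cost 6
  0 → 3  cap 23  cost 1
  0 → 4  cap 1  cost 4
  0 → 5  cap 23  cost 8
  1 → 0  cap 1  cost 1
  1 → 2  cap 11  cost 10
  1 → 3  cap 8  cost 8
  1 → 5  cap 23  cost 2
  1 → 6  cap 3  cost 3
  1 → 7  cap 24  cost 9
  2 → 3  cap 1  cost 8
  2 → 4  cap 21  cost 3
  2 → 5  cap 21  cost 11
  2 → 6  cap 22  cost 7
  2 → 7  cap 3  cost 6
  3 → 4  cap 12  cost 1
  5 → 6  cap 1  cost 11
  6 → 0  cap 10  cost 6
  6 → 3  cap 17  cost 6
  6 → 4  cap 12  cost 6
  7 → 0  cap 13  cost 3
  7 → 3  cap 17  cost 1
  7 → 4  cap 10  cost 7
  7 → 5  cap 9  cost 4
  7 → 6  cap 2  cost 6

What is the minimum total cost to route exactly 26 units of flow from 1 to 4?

Minimum cost for 26 units: 278

shortest-cost path #1: 1→0→3→4 push 1 @ unit cost 3 (adds 3)
shortest-cost path #2: 1→3→4 push 8 @ unit cost 9 (adds 72)
shortest-cost path #3: 1→6→4 push 3 @ unit cost 9 (adds 27)
shortest-cost path #4: 1→7→3→4 push 3 @ unit cost 11 (adds 33)
shortest-cost path #5: 1→2→4 push 11 @ unit cost 13 (adds 143)
total cost = 278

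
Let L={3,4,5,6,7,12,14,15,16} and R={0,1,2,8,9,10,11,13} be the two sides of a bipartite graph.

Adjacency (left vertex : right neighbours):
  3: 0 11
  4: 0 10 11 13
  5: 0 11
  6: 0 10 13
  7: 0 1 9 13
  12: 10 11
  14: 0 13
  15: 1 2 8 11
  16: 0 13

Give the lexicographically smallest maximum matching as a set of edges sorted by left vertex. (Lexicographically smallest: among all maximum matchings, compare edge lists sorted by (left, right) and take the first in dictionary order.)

|M| = 6 (so the lex-smallest maximum matching has 6 edges)
process left vertices in ascending order; for each, take the smallest-labelled available neighbour that still permits 6 edges overall, or leave it unmatched if none does
lex-smallest matching: {3-0, 4-10, 5-11, 6-13, 7-1, 15-2}

Lex-smallest maximum matching: {(3,0), (4,10), (5,11), (6,13), (7,1), (15,2)}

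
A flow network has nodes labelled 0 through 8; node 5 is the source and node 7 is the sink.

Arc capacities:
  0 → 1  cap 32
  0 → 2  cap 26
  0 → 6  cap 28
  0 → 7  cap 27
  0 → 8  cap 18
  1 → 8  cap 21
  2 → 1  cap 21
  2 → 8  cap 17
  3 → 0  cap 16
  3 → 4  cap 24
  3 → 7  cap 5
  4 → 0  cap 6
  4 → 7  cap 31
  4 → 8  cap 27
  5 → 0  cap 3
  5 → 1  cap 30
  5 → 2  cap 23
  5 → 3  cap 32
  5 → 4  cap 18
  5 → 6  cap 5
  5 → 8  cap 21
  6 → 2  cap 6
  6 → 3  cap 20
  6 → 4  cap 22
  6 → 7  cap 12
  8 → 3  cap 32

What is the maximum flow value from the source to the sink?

augment #1: 5→0→7 bottleneck 3, total now 3
augment #2: 5→3→7 bottleneck 5, total now 8
augment #3: 5→4→7 bottleneck 18, total now 26
augment #4: 5→6→7 bottleneck 5, total now 31
augment #5: 5→3→0→7 bottleneck 16, total now 47
augment #6: 5→3→4→7 bottleneck 11, total now 58
augment #7: 5→8→3→4→7 bottleneck 2, total now 60
augment #8: 5→8→3→4→0→7 bottleneck 6, total now 66

Maximum flow value: 66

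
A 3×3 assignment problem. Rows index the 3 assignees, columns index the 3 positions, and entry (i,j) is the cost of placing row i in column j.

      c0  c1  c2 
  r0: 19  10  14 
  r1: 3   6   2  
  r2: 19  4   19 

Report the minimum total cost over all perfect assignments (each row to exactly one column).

Minimum assignment cost: 21

optimal assignment: row0→col2 (cost 14), row1→col0 (cost 3), row2→col1 (cost 4)
total = 14 + 3 + 4 = 21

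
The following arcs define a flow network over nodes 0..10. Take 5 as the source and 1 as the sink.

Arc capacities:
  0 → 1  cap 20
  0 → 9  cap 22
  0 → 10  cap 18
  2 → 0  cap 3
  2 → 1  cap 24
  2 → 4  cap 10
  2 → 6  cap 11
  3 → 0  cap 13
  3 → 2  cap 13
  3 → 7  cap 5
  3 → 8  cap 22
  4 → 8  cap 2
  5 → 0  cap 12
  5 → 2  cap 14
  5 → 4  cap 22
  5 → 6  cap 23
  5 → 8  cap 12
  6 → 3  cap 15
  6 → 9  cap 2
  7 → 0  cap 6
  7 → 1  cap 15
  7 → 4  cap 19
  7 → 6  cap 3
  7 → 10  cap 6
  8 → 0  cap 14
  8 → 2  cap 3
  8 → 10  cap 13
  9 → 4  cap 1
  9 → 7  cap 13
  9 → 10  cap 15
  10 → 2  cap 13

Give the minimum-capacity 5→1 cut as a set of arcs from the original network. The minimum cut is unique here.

Min-cut arcs: {(4,8), (5,0), (5,2), (5,8), (6,3), (6,9)} (total capacity 57)

augment #1: 5→0→1 push 12
augment #2: 5→2→1 push 14
augment #3: 5→8→0→1 push 8
augment #4: 5→8→2→1 push 3
augment #5: 5→6→3→2→1 push 7
augment #6: 5→6→3→7→1 push 5
augment #7: 5→6→9→7→1 push 2
augment #8: 5→8→0→9→7→1 push 1
augment #9: 5→4→8→0→9→7→1 push 2
augment #10: 5→6→3→0→9→7→1 push 3
max flow = 57; residual-reachable set from 5 gives S-side
cut edges (S→T): {(4,8), (5,0), (5,2), (5,8), (6,3), (6,9)} total cap 57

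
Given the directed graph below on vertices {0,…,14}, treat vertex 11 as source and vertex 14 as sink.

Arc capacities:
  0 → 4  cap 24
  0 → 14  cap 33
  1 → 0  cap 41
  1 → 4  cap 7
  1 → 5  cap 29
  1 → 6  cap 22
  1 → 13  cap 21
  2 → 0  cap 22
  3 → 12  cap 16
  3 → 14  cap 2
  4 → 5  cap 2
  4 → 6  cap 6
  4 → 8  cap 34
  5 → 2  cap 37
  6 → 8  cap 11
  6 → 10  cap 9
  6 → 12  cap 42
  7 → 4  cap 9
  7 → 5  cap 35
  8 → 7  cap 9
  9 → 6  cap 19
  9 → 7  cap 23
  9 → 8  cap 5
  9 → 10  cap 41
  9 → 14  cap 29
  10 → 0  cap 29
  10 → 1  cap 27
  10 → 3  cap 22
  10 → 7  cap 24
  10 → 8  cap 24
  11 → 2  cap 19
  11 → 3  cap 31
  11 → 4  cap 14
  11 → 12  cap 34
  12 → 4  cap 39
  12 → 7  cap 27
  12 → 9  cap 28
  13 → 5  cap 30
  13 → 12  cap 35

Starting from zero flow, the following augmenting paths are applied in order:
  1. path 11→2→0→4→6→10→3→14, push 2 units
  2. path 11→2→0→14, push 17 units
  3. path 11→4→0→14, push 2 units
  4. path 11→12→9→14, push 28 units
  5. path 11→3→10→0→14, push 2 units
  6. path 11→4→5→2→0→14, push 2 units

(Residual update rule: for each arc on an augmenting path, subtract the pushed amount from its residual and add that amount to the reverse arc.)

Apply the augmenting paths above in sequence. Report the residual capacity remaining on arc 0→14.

Residual capacity of (0,14): 10

after path 1 (11→2→0→4→6→10→3→14, push 2): res(0,14)=33
after path 2 (11→2→0→14, push 17): res(0,14)=16
after path 3 (11→4→0→14, push 2): res(0,14)=14
after path 4 (11→12→9→14, push 28): res(0,14)=14
after path 5 (11→3→10→0→14, push 2): res(0,14)=12
after path 6 (11→4→5→2→0→14, push 2): res(0,14)=10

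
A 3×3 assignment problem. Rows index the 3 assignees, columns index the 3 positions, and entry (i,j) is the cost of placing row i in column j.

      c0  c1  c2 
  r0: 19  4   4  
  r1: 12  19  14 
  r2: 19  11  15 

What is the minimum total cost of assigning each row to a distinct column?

optimal assignment: row0→col2 (cost 4), row1→col0 (cost 12), row2→col1 (cost 11)
total = 4 + 12 + 11 = 27

Minimum assignment cost: 27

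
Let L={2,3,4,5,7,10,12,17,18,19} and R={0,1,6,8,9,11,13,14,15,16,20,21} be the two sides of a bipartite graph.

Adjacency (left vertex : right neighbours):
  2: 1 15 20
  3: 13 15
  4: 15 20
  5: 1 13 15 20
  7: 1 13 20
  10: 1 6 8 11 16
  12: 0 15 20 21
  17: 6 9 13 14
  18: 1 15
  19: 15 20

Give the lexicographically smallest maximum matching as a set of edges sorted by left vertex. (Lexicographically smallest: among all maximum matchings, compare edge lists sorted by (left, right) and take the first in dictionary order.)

Lex-smallest maximum matching: {(2,1), (3,13), (4,15), (5,20), (10,6), (12,0), (17,9)}

|M| = 7 (so the lex-smallest maximum matching has 7 edges)
process left vertices in ascending order; for each, take the smallest-labelled available neighbour that still permits 7 edges overall, or leave it unmatched if none does
lex-smallest matching: {2-1, 3-13, 4-15, 5-20, 10-6, 12-0, 17-9}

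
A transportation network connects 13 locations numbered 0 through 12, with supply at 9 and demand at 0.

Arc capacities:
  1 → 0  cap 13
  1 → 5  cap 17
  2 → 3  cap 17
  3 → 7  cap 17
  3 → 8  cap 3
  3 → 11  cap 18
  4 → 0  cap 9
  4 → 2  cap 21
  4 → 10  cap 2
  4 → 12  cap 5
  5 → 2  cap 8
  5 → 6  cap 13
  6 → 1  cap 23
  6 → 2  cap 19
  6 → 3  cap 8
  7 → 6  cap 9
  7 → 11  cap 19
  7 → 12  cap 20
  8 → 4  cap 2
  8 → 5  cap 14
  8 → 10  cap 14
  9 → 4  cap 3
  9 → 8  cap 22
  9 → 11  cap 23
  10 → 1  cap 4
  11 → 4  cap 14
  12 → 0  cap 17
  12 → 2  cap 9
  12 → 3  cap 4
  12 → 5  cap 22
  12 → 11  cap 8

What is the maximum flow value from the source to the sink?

Maximum flow value: 37

augment #1: 9→4→0 bottleneck 3, total now 3
augment #2: 9→8→4→0 bottleneck 2, total now 5
augment #3: 9→11→4→0 bottleneck 4, total now 9
augment #4: 9→8→10→1→0 bottleneck 4, total now 13
augment #5: 9→11→4→12→0 bottleneck 5, total now 18
augment #6: 9→8→5→6→1→0 bottleneck 9, total now 27
augment #7: 9→8→5→2→3→7→12→0 bottleneck 5, total now 32
augment #8: 9→11→4→2→3→7→12→0 bottleneck 5, total now 37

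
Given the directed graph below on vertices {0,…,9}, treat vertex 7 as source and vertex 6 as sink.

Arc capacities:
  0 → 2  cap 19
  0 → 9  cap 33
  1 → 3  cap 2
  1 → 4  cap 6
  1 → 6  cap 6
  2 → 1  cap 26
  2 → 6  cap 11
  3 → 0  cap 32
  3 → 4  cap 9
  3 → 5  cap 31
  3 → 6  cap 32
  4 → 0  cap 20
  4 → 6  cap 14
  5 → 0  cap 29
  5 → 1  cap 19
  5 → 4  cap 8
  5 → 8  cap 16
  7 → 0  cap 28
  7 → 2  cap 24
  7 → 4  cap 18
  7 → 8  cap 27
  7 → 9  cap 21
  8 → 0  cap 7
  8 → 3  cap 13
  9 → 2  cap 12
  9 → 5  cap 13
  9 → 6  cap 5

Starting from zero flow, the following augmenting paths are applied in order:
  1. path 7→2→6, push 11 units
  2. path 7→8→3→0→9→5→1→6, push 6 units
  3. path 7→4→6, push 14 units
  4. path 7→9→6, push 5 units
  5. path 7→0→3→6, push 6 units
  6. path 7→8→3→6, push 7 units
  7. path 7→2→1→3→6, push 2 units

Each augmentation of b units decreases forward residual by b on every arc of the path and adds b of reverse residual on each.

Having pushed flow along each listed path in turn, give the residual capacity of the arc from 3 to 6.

after path 1 (7→2→6, push 11): res(3,6)=32
after path 2 (7→8→3→0→9→5→1→6, push 6): res(3,6)=32
after path 3 (7→4→6, push 14): res(3,6)=32
after path 4 (7→9→6, push 5): res(3,6)=32
after path 5 (7→0→3→6, push 6): res(3,6)=26
after path 6 (7→8→3→6, push 7): res(3,6)=19
after path 7 (7→2→1→3→6, push 2): res(3,6)=17

Residual capacity of (3,6): 17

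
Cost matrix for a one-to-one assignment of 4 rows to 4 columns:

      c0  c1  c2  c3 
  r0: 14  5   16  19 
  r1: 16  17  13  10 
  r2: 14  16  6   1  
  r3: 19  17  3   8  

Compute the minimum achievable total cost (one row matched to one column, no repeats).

Minimum assignment cost: 25

optimal assignment: row0→col1 (cost 5), row1→col0 (cost 16), row2→col3 (cost 1), row3→col2 (cost 3)
total = 5 + 16 + 1 + 3 = 25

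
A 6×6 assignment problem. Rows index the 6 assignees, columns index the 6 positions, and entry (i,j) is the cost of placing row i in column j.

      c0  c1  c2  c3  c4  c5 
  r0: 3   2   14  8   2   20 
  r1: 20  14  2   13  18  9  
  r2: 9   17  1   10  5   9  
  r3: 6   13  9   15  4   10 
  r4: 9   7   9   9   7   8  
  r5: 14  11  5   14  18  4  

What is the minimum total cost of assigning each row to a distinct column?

optimal assignment: row0→col1 (cost 2), row1→col2 (cost 2), row2→col4 (cost 5), row3→col0 (cost 6), row4→col3 (cost 9), row5→col5 (cost 4)
total = 2 + 2 + 5 + 6 + 9 + 4 = 28

Minimum assignment cost: 28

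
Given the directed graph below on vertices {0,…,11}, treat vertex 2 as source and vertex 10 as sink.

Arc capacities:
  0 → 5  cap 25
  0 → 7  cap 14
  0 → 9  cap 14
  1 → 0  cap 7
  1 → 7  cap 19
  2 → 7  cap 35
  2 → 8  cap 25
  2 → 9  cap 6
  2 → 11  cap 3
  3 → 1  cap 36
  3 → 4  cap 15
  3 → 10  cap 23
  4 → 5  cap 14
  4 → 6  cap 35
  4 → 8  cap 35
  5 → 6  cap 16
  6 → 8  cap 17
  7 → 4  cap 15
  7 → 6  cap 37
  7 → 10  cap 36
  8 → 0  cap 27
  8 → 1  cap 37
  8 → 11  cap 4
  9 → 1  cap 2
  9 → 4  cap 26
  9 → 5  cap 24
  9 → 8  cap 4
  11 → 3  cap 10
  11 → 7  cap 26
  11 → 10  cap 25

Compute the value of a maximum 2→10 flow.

Maximum flow value: 43

augment #1: 2→7→10 bottleneck 35, total now 35
augment #2: 2→11→10 bottleneck 3, total now 38
augment #3: 2→8→11→10 bottleneck 4, total now 42
augment #4: 2→8→0→7→10 bottleneck 1, total now 43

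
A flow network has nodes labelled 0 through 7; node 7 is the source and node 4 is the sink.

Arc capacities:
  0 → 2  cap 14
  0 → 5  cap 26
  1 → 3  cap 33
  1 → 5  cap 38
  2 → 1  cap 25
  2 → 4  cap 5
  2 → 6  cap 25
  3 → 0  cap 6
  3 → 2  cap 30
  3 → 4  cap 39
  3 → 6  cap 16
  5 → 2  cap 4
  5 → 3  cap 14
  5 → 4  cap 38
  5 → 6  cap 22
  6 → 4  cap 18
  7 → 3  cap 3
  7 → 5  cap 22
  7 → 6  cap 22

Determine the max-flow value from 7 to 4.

Maximum flow value: 43

augment #1: 7→3→4 bottleneck 3, total now 3
augment #2: 7→5→4 bottleneck 22, total now 25
augment #3: 7→6→4 bottleneck 18, total now 43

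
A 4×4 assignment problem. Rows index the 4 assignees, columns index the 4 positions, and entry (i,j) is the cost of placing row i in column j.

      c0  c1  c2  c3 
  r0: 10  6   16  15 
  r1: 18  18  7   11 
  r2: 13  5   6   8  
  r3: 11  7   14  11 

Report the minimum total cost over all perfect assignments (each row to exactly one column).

one of 2 optimal assignments: row0→col0 (cost 10), row1→col2 (cost 7), row2→col3 (cost 8), row3→col1 (cost 7)
total = 10 + 7 + 8 + 7 = 32

Minimum assignment cost: 32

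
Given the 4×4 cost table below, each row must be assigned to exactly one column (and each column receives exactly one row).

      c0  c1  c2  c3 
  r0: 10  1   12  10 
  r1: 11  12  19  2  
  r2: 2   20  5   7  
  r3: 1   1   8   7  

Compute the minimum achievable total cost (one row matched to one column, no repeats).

optimal assignment: row0→col1 (cost 1), row1→col3 (cost 2), row2→col2 (cost 5), row3→col0 (cost 1)
total = 1 + 2 + 5 + 1 = 9

Minimum assignment cost: 9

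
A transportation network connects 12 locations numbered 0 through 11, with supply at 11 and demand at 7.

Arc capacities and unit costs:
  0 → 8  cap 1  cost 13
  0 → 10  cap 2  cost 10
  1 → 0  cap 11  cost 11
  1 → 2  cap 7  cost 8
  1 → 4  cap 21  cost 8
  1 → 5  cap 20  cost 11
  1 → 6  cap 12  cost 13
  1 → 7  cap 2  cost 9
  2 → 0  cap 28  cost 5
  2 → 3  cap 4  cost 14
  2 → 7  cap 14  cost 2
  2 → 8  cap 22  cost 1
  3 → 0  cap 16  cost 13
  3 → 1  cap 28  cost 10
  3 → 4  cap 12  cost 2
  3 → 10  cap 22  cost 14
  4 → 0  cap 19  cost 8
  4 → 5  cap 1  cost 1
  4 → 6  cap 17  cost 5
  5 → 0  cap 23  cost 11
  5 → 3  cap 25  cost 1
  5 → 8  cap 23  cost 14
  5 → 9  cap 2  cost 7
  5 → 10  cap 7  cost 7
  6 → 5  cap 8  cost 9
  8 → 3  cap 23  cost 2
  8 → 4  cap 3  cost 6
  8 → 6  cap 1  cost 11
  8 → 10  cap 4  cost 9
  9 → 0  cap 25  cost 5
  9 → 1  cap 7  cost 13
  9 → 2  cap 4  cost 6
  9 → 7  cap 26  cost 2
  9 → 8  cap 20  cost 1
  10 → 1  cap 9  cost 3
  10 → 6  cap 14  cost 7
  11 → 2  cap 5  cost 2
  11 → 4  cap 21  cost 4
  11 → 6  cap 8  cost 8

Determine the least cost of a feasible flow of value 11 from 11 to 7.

Minimum cost for 11 units: 202

shortest-cost path #1: 11→2→7 push 5 @ unit cost 4 (adds 20)
shortest-cost path #2: 11→4→5→9→7 push 1 @ unit cost 14 (adds 14)
shortest-cost path #3: 11→6→5→9→7 push 1 @ unit cost 26 (adds 26)
shortest-cost path #4: 11→4→0→10→1→7 push 2 @ unit cost 34 (adds 68)
shortest-cost path #5: 11→6→5→10→1→2→7 push 2 @ unit cost 37 (adds 74)
total cost = 202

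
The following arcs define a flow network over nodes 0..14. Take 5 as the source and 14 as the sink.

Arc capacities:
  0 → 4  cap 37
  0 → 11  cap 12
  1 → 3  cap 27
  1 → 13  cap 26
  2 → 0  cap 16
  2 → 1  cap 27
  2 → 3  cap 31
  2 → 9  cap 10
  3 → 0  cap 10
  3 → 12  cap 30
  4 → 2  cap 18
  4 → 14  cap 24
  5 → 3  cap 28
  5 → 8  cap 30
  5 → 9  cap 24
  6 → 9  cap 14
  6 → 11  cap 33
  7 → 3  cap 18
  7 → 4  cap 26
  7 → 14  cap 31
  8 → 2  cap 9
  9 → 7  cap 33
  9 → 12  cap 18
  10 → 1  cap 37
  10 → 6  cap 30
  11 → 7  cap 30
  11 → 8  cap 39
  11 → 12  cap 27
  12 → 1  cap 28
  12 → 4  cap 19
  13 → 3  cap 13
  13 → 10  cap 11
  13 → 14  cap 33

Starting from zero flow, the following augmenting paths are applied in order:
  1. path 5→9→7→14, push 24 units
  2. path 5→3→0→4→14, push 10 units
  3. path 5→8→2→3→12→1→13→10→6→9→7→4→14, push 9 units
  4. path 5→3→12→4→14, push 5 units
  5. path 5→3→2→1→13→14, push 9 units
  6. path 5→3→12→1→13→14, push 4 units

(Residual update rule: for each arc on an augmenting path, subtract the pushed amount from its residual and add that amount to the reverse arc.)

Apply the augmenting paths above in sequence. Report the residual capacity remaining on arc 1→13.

after path 1 (5→9→7→14, push 24): res(1,13)=26
after path 2 (5→3→0→4→14, push 10): res(1,13)=26
after path 3 (5→8→2→3→12→1→13→10→6→9→7→4→14, push 9): res(1,13)=17
after path 4 (5→3→12→4→14, push 5): res(1,13)=17
after path 5 (5→3→2→1→13→14, push 9): res(1,13)=8
after path 6 (5→3→12→1→13→14, push 4): res(1,13)=4

Residual capacity of (1,13): 4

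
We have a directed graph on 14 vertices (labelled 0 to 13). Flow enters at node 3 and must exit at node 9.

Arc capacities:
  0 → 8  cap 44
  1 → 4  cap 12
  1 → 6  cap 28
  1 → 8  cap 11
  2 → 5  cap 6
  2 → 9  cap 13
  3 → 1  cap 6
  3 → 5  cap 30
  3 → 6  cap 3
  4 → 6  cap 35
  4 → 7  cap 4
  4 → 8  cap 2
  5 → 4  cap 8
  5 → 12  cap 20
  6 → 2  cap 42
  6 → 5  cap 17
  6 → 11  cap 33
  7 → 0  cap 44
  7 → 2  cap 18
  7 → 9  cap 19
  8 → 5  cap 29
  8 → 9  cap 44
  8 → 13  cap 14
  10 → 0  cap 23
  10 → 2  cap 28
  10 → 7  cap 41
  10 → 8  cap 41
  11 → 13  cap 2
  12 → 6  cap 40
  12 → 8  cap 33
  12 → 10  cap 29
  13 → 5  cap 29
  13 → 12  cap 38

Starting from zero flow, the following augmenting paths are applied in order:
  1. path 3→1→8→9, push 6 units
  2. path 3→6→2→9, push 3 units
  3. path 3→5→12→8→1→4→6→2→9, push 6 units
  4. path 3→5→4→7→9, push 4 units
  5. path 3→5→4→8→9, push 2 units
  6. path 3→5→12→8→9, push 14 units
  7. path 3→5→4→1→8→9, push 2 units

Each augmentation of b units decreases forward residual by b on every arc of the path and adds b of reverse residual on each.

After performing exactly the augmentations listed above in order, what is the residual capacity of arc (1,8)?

after path 1 (3→1→8→9, push 6): res(1,8)=5
after path 2 (3→6→2→9, push 3): res(1,8)=5
after path 3 (3→5→12→8→1→4→6→2→9, push 6): res(1,8)=11
after path 4 (3→5→4→7→9, push 4): res(1,8)=11
after path 5 (3→5→4→8→9, push 2): res(1,8)=11
after path 6 (3→5→12→8→9, push 14): res(1,8)=11
after path 7 (3→5→4→1→8→9, push 2): res(1,8)=9

Residual capacity of (1,8): 9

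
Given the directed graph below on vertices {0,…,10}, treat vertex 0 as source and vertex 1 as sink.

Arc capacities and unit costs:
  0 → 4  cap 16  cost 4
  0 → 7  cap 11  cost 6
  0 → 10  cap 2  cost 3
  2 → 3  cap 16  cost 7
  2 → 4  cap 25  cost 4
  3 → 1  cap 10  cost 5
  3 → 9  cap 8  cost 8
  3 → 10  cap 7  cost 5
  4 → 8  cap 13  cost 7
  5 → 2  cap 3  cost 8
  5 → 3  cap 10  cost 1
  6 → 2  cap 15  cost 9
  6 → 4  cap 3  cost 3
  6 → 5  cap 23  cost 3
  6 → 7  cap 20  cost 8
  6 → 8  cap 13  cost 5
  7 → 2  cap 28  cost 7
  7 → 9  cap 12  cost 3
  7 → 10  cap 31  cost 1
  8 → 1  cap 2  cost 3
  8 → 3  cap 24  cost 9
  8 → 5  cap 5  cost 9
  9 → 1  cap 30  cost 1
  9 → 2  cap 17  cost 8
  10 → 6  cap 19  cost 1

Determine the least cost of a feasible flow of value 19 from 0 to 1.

Minimum cost for 19 units: 264

shortest-cost path #1: 0→7→9→1 push 11 @ unit cost 10 (adds 110)
shortest-cost path #2: 0→10→6→8→1 push 2 @ unit cost 12 (adds 24)
shortest-cost path #3: 0→4→8→6→5→3→1 push 2 @ unit cost 15 (adds 30)
shortest-cost path #4: 0→4→8→3→1 push 4 @ unit cost 25 (adds 100)
total cost = 264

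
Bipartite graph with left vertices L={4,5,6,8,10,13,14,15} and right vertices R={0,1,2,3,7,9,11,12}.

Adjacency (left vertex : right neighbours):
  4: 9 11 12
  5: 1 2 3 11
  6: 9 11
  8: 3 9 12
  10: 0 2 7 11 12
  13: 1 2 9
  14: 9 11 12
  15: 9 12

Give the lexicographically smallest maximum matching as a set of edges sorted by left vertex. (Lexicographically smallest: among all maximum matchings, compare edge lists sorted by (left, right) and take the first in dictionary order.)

|M| = 7 (so the lex-smallest maximum matching has 7 edges)
process left vertices in ascending order; for each, take the smallest-labelled available neighbour that still permits 7 edges overall, or leave it unmatched if none does
lex-smallest matching: {4-9, 5-1, 6-11, 8-3, 10-0, 13-2, 14-12}

Lex-smallest maximum matching: {(4,9), (5,1), (6,11), (8,3), (10,0), (13,2), (14,12)}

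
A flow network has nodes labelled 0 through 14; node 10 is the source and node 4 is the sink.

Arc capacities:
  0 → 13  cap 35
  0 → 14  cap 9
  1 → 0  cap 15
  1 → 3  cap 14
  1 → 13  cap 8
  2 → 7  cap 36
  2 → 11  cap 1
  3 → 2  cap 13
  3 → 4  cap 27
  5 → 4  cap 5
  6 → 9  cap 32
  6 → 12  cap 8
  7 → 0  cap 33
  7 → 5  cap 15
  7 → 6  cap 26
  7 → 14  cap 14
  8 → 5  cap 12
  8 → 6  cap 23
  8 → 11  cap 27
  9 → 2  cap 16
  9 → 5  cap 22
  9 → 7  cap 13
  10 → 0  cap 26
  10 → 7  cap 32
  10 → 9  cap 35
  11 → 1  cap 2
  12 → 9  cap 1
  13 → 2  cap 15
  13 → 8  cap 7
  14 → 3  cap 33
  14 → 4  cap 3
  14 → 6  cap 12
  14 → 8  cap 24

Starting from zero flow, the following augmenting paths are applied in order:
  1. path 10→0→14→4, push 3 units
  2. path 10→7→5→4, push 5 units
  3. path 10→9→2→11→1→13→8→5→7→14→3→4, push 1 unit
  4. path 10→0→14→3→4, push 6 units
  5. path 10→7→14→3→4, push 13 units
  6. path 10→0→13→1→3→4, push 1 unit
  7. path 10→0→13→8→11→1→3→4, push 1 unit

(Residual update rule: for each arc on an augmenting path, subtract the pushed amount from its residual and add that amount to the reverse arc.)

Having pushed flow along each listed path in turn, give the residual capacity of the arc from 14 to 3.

Residual capacity of (14,3): 13

after path 1 (10→0→14→4, push 3): res(14,3)=33
after path 2 (10→7→5→4, push 5): res(14,3)=33
after path 3 (10→9→2→11→1→13→8→5→7→14→3→4, push 1): res(14,3)=32
after path 4 (10→0→14→3→4, push 6): res(14,3)=26
after path 5 (10→7→14→3→4, push 13): res(14,3)=13
after path 6 (10→0→13→1→3→4, push 1): res(14,3)=13
after path 7 (10→0→13→8→11→1→3→4, push 1): res(14,3)=13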